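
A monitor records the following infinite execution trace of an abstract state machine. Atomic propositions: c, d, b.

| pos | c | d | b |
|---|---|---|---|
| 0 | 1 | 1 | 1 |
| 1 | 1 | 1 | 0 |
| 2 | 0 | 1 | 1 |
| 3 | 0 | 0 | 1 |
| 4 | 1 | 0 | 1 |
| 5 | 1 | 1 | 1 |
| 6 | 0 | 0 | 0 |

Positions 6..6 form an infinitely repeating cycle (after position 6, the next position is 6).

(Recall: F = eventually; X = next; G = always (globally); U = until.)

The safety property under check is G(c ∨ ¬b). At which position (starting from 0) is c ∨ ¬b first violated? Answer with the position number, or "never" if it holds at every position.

2

Check c ∨ ¬b at each position in order: 0 ✓, 1 ✓.
At position 2 the labels are {b, d}, so c ∨ ¬b is false there. This is the first violation.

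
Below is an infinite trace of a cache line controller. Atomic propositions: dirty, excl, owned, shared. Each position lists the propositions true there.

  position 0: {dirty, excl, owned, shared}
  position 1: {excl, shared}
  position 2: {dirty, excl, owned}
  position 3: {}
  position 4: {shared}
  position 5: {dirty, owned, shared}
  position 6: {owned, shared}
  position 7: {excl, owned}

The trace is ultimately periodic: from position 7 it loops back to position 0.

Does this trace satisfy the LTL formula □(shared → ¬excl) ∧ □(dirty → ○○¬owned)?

shared → ¬excl must hold at every position from 0 onward. It fails at position 0, so □(shared → ¬excl) is false.
Positions where shared holds: 0, 1, 4, 5, 6.
Check ¬excl at each: 0→fails, 1→fails, 4→ok, 5→ok, 6→ok.
dirty → ○○¬owned must hold at every position from 0 onward. It fails at position 0, so □(dirty → ○○¬owned) is false.
Positions where dirty holds: 0, 2, 5.
Check ○○¬owned at each: 0→fails, 2→ok, 5→fails.
At position 0: □(shared → ¬excl) is false; □(dirty → ○○¬owned) is false; so □(shared → ¬excl) ∧ □(dirty → ○○¬owned) is false.

Does not hold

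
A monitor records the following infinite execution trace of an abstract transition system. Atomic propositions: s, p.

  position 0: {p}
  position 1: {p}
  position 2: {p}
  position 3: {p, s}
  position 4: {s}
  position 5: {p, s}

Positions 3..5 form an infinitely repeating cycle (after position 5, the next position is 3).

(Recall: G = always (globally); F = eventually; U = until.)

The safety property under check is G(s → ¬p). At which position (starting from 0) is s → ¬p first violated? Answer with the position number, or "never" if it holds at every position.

Check s → ¬p at each position in order: 0 ✓, 1 ✓, 2 ✓.
At position 3 the labels are {p, s}, so s → ¬p is false there. This is the first violation.

3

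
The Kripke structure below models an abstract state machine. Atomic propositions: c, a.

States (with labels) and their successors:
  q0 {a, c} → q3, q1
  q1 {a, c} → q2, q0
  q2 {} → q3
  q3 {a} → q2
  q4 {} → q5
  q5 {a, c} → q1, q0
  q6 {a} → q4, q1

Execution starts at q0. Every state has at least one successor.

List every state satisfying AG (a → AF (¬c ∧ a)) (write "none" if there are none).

{q2, q3}

States satisfying a → AF (¬c ∧ a): {q2, q3, q4, q6}.
States satisfying AG (a → AF (¬c ∧ a)): {q2, q3}.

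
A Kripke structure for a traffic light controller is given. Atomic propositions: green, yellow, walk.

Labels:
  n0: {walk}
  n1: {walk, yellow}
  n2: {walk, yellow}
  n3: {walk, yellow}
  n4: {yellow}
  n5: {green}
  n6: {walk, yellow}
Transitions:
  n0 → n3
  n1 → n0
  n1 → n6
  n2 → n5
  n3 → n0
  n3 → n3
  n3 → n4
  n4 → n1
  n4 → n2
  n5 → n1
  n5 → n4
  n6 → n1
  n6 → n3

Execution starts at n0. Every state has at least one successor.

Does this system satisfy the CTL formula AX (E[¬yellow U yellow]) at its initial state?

Yes

States satisfying E[¬yellow U yellow]: {n0, n1, n2, n3, n4, n5, n6}.
States satisfying AX (E[¬yellow U yellow]): {n0, n1, n2, n3, n4, n5, n6}.
n0 ∈ Sat(AX (E[¬yellow U yellow])).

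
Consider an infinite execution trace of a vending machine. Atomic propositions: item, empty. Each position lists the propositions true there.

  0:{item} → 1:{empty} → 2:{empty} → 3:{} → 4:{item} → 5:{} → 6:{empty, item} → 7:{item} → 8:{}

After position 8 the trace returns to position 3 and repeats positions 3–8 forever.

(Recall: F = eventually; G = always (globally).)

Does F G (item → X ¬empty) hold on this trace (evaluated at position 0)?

Holds

G (item → X ¬empty) holds at position 1, which is reachable from 0, so F G (item → X ¬empty) holds.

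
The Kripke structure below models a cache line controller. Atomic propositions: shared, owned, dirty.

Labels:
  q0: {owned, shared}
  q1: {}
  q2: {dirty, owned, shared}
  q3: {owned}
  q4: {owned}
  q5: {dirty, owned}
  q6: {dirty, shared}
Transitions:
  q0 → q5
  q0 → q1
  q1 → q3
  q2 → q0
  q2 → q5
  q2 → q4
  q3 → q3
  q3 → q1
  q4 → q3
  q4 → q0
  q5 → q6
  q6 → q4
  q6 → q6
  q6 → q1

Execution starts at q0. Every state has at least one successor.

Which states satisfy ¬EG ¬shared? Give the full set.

States satisfying ¬shared: {q1, q3, q4, q5}.
States satisfying EG ¬shared: {q1, q3, q4}.
States satisfying ¬EG ¬shared: {q0, q2, q5, q6}.

{q0, q2, q5, q6}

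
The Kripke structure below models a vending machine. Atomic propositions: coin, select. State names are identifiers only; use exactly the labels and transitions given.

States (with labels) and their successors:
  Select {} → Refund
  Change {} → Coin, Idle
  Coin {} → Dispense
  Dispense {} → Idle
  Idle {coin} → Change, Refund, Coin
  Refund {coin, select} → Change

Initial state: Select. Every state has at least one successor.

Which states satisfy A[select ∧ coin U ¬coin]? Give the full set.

States satisfying select ∧ coin: {Refund}.
States satisfying ¬coin: {Select, Change, Coin, Dispense}.
States satisfying A[select ∧ coin U ¬coin]: {Select, Change, Coin, Dispense, Refund}.

{Select, Change, Coin, Dispense, Refund}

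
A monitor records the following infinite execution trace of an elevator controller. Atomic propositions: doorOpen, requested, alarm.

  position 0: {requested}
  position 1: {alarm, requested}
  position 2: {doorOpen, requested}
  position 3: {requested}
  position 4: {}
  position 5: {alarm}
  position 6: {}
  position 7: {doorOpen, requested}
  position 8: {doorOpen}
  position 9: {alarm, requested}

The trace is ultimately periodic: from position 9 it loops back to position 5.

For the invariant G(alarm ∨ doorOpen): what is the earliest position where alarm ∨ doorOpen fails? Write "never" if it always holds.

0

At position 0 the labels are {requested}, so alarm ∨ doorOpen is false there. This is the first violation.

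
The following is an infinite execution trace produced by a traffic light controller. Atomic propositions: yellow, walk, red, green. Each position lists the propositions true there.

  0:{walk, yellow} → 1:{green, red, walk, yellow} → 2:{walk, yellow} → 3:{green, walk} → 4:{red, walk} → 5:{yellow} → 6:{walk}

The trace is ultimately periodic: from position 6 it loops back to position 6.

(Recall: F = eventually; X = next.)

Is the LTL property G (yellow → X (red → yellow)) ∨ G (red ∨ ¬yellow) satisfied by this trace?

yellow → X (red → yellow) holds at every position 0..6, and those are all positions ever visited, so G (yellow → X (red → yellow)) holds.
Positions where yellow holds: 0, 1, 2, 5.
Check X (red → yellow) at each: 0→ok, 1→ok, 2→ok, 5→ok.
red ∨ ¬yellow must hold at every position from 0 onward. It fails at position 0, so G (red ∨ ¬yellow) is false.
At position 0: G (yellow → X (red → yellow)) is true; G (red ∨ ¬yellow) is false; so G (yellow → X (red → yellow)) ∨ G (red ∨ ¬yellow) is true.

Yes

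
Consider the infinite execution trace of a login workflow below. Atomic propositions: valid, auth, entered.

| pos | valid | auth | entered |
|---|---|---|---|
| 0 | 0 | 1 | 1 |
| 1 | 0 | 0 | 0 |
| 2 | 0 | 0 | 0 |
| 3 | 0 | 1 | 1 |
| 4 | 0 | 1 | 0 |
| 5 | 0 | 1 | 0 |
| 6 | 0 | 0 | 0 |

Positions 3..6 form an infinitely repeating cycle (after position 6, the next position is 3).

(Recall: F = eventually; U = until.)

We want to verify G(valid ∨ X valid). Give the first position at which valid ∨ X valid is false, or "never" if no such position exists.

At position 0 the labels are {auth, entered} and the next position 1 has {}, so valid ∨ X valid is false there. This is the first violation.

0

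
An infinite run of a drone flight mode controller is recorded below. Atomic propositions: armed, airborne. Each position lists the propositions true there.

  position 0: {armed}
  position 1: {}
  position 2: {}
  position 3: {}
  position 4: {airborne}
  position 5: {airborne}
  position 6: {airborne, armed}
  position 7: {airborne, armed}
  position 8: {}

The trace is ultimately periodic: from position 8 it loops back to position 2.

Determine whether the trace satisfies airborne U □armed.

No

Walking from position 0: at position 0, □armed has not yet held and airborne fails, so airborne U □armed is false.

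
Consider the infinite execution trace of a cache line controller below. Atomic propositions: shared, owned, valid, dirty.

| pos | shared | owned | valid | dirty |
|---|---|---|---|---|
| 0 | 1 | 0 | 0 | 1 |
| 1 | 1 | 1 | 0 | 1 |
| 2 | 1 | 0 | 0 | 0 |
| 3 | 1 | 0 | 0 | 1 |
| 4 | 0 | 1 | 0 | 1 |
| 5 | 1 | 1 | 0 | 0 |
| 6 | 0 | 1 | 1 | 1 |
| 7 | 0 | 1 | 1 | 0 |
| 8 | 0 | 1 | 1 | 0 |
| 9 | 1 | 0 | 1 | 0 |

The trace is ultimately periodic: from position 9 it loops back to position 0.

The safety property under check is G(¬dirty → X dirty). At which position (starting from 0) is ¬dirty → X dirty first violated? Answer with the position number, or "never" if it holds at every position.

7

Check ¬dirty → X dirty at each position in order: 0 ✓, 1 ✓, 2 ✓, 3 ✓, 4 ✓, 5 ✓, 6 ✓.
At position 7 the labels are {owned, valid} and the next position 8 has {owned, valid}, so ¬dirty → X dirty is false there. This is the first violation.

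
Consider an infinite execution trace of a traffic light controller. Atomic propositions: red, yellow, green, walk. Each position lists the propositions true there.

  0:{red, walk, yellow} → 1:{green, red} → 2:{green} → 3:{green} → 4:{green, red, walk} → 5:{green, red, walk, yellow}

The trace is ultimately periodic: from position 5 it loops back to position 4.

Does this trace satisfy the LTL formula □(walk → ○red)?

walk → ○red holds at every position 0..5, and those are all positions ever visited, so □(walk → ○red) holds.
Positions where walk holds: 0, 4, 5.
Check ○red at each: 0→ok, 4→ok, 5→ok.

Yes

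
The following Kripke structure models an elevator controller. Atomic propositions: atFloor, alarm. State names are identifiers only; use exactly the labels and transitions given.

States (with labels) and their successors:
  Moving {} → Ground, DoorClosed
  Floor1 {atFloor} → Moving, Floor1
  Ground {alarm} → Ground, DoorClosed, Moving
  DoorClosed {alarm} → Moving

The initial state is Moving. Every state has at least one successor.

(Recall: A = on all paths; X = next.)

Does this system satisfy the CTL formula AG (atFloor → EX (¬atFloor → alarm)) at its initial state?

Yes

States satisfying atFloor → EX (¬atFloor → alarm): {Moving, Floor1, Ground, DoorClosed}.
States satisfying AG (atFloor → EX (¬atFloor → alarm)): {Moving, Floor1, Ground, DoorClosed}.
Every state reachable from Moving satisfies atFloor → EX (¬atFloor → alarm).
Moving ∈ Sat(AG (atFloor → EX (¬atFloor → alarm))).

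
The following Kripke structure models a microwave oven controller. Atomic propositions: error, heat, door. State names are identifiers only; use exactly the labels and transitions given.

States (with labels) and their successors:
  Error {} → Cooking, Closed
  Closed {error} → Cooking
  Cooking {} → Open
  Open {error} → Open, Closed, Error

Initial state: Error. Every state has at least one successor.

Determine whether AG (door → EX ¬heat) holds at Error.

Yes

States satisfying door → EX ¬heat: {Error, Closed, Cooking, Open}.
States satisfying AG (door → EX ¬heat): {Error, Closed, Cooking, Open}.
Every state reachable from Error satisfies door → EX ¬heat.
Error ∈ Sat(AG (door → EX ¬heat)).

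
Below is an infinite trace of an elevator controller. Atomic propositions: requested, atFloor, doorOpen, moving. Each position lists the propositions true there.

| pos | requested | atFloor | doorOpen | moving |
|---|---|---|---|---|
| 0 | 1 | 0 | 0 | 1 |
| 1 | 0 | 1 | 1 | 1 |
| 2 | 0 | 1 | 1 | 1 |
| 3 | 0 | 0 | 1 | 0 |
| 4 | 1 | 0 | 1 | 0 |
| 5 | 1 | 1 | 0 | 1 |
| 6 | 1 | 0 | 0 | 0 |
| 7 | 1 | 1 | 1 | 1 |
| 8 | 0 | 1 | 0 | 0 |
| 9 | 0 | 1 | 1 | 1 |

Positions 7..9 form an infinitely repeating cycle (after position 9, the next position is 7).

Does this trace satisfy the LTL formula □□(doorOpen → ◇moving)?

□(doorOpen → ◇moving) holds at every position 0..9, and those are all positions ever visited, so □□(doorOpen → ◇moving) holds.

Holds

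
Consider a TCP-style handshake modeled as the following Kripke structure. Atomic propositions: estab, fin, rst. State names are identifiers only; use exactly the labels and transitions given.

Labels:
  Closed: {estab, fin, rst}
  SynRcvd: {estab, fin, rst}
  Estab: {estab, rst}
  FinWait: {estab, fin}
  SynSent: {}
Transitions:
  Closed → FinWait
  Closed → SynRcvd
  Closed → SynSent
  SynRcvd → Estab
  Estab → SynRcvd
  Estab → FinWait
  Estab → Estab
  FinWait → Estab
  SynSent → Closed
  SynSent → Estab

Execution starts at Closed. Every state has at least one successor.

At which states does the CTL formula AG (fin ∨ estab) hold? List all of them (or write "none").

{SynRcvd, Estab, FinWait}

States satisfying fin ∨ estab: {Closed, SynRcvd, Estab, FinWait}.
States satisfying AG (fin ∨ estab): {SynRcvd, Estab, FinWait}.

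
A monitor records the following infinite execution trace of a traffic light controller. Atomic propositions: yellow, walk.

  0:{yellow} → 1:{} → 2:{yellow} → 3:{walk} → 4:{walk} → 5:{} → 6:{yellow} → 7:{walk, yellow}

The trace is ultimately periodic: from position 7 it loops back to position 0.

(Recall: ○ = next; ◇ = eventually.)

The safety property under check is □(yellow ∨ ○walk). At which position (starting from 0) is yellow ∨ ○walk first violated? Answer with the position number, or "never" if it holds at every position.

1

Check yellow ∨ ○walk at each position in order: 0 ✓.
At position 1 the labels are {} and the next position 2 has {yellow}, so yellow ∨ ○walk is false there. This is the first violation.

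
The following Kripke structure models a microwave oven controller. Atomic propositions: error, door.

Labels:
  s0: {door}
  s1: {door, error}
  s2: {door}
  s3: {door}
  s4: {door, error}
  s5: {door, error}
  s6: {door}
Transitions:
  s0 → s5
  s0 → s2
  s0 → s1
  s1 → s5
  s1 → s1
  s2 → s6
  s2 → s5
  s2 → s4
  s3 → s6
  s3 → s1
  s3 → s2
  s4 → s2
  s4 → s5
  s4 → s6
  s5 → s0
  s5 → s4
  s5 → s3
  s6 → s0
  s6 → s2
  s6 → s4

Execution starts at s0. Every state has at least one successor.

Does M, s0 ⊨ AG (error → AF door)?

Satisfied

States satisfying error → AF door: {s0, s1, s2, s3, s4, s5, s6}.
States satisfying AG (error → AF door): {s0, s1, s2, s3, s4, s5, s6}.
Every state reachable from s0 satisfies error → AF door.
s0 ∈ Sat(AG (error → AF door)).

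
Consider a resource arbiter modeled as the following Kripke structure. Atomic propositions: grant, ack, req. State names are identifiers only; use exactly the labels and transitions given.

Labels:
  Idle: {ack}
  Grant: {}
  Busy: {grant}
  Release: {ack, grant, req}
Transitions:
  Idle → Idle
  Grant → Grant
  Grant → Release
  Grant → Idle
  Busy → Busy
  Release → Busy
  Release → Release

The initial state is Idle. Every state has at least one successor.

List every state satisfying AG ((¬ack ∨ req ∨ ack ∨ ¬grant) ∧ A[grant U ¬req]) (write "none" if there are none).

{Idle, Busy}

States satisfying (¬ack ∨ req ∨ ack ∨ ¬grant) ∧ A[grant U ¬req]: {Idle, Grant, Busy}.
States satisfying AG ((¬ack ∨ req ∨ ack ∨ ¬grant) ∧ A[grant U ¬req]): {Idle, Busy}.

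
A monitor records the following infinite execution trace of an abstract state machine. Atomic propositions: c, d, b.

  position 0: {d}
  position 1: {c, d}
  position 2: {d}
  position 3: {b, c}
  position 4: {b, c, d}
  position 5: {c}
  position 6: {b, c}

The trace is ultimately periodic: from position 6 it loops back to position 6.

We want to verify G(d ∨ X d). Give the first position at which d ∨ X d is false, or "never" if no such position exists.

Check d ∨ X d at each position in order: 0 ✓, 1 ✓, 2 ✓, 3 ✓, 4 ✓.
At position 5 the labels are {c} and the next position 6 has {b, c}, so d ∨ X d is false there. This is the first violation.

5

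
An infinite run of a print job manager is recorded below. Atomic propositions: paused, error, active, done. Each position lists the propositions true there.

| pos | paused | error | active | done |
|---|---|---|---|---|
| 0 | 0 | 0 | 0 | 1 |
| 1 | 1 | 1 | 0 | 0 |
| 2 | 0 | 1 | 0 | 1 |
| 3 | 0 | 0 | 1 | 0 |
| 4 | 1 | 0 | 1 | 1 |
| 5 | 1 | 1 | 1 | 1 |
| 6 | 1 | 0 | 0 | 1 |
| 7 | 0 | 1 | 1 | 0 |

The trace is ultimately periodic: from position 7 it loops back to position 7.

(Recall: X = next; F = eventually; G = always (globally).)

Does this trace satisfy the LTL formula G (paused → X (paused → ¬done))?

paused → X (paused → ¬done) must hold at every position from 0 onward. It fails at position 4, so G (paused → X (paused → ¬done)) is false.
Positions where paused holds: 1, 4, 5, 6.
Check X (paused → ¬done) at each: 1→ok, 4→fails, 5→fails, 6→ok.

Does not hold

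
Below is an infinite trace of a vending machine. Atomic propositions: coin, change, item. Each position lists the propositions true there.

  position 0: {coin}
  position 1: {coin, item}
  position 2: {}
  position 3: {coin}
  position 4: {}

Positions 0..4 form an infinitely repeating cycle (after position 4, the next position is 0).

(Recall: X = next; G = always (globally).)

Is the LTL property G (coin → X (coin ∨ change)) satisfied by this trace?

Does not hold

coin → X (coin ∨ change) must hold at every position from 0 onward. It fails at position 1, so G (coin → X (coin ∨ change)) is false.
Positions where coin holds: 0, 1, 3.
Check X (coin ∨ change) at each: 0→ok, 1→fails, 3→fails.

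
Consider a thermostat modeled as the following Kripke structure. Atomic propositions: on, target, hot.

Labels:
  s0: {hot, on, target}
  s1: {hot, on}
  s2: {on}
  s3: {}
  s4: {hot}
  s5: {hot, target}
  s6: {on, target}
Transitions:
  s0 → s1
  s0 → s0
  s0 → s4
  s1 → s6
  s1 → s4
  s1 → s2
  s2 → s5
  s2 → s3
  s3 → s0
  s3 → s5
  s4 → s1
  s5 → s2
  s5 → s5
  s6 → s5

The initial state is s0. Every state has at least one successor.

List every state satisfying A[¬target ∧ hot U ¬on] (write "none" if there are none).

{s3, s4, s5}

States satisfying ¬target ∧ hot: {s1, s4}.
States satisfying ¬on: {s3, s4, s5}.
States satisfying A[¬target ∧ hot U ¬on]: {s3, s4, s5}.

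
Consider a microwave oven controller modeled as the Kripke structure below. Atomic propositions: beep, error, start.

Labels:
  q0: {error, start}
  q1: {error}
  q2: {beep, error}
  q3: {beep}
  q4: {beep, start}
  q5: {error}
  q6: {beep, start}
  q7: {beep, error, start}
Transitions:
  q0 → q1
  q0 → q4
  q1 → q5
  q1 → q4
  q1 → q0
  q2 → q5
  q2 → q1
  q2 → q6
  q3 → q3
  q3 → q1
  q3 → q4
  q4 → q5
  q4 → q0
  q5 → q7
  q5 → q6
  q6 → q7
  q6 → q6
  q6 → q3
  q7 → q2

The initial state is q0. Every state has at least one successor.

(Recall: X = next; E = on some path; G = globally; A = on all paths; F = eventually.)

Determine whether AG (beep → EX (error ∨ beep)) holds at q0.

States satisfying beep → EX (error ∨ beep): {q0, q1, q2, q3, q4, q5, q6, q7}.
States satisfying AG (beep → EX (error ∨ beep)): {q0, q1, q2, q3, q4, q5, q6, q7}.
Every state reachable from q0 satisfies beep → EX (error ∨ beep).
q0 ∈ Sat(AG (beep → EX (error ∨ beep))).

Yes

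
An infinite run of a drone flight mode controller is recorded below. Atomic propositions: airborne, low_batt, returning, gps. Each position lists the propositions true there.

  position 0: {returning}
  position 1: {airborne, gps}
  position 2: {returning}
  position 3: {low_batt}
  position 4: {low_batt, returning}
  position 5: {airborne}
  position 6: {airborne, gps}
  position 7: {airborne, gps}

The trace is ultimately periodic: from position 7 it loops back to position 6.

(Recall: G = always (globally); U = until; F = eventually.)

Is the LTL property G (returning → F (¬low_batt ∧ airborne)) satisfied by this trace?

returning → F (¬low_batt ∧ airborne) holds at every position 0..7, and those are all positions ever visited, so G (returning → F (¬low_batt ∧ airborne)) holds.
Positions where returning holds: 0, 2, 4.
Check F (¬low_batt ∧ airborne) at each: 0→ok, 2→ok, 4→ok.

Satisfied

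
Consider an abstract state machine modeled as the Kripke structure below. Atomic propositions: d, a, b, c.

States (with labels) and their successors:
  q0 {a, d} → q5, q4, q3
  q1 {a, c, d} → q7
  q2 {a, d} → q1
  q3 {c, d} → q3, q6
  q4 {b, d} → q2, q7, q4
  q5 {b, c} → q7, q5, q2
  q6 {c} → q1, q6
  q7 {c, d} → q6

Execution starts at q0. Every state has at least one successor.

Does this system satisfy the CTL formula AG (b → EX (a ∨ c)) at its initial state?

Yes

States satisfying b → EX (a ∨ c): {q0, q1, q2, q3, q4, q5, q6, q7}.
States satisfying AG (b → EX (a ∨ c)): {q0, q1, q2, q3, q4, q5, q6, q7}.
Every state reachable from q0 satisfies b → EX (a ∨ c).
q0 ∈ Sat(AG (b → EX (a ∨ c))).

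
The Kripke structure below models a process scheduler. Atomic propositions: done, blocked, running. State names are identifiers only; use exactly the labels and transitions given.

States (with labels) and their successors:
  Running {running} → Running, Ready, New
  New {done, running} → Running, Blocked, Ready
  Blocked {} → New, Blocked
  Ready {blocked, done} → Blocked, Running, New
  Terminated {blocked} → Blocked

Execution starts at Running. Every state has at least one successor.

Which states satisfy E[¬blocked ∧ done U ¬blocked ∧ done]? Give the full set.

States satisfying ¬blocked ∧ done: {New}.
States satisfying E[¬blocked ∧ done U ¬blocked ∧ done]: {New}.

{New}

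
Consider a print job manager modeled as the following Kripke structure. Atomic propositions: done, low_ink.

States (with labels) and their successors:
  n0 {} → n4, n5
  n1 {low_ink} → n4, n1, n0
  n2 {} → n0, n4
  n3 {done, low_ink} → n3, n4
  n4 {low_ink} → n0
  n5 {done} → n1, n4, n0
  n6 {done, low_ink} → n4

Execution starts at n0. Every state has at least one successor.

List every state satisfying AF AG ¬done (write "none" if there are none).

none

States satisfying AG ¬done: ∅.
States satisfying AF AG ¬done: ∅.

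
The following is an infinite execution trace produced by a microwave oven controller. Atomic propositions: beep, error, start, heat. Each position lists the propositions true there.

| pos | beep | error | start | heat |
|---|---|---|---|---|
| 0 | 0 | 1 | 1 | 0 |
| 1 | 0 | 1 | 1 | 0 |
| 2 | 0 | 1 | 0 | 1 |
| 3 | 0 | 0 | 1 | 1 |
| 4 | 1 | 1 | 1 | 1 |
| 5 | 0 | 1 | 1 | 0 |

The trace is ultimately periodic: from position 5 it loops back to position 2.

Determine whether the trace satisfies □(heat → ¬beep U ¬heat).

Violated

heat → ¬beep U ¬heat must hold at every position from 0 onward. It fails at position 2, so □(heat → ¬beep U ¬heat) is false.
Positions where heat holds: 2, 3, 4.
Check ¬beep U ¬heat at each: 2→fails, 3→fails, 4→fails.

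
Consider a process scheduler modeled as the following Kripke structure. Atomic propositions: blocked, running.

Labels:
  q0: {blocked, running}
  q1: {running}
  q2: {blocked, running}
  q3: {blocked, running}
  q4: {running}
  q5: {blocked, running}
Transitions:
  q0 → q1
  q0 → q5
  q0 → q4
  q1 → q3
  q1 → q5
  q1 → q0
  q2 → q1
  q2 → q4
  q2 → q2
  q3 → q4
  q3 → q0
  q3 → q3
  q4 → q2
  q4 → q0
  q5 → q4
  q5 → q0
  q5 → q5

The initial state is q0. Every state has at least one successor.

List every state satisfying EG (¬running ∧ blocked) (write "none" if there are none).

States satisfying ¬running ∧ blocked: ∅.
States satisfying EG (¬running ∧ blocked): ∅.

none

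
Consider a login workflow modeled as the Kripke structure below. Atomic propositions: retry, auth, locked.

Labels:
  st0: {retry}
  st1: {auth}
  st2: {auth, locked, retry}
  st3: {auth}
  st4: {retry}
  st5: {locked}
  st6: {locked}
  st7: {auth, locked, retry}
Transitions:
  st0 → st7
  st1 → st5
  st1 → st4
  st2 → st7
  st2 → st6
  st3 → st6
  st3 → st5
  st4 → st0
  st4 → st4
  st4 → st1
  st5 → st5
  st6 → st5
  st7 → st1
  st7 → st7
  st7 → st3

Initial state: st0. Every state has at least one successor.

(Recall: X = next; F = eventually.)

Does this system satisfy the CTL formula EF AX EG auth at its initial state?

States satisfying AX EG auth: {st0}.
States satisfying EF AX EG auth: {st0, st1, st2, st4, st7}.
Some path from st0 reaches a state where AX EG auth holds.
st0 ∈ Sat(EF AX EG auth).

Satisfied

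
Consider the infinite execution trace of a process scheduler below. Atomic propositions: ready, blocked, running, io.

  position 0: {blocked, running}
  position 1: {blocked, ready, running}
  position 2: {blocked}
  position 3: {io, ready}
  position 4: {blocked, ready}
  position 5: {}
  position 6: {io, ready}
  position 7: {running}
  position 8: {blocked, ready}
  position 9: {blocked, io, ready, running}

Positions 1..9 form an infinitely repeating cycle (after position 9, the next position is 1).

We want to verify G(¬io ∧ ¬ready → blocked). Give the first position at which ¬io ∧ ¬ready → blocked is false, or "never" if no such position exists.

Check ¬io ∧ ¬ready → blocked at each position in order: 0 ✓, 1 ✓, 2 ✓, 3 ✓, 4 ✓.
At position 5 the labels are {}, so ¬io ∧ ¬ready → blocked is false there. This is the first violation.

5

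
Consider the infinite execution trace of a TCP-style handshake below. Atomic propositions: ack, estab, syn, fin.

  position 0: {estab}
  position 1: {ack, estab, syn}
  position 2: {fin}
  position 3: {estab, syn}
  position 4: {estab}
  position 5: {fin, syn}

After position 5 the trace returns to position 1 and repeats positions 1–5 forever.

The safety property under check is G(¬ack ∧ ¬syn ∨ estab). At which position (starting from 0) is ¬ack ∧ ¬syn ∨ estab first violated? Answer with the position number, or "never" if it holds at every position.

5

Check ¬ack ∧ ¬syn ∨ estab at each position in order: 0 ✓, 1 ✓, 2 ✓, 3 ✓, 4 ✓.
At position 5 the labels are {fin, syn}, so ¬ack ∧ ¬syn ∨ estab is false there. This is the first violation.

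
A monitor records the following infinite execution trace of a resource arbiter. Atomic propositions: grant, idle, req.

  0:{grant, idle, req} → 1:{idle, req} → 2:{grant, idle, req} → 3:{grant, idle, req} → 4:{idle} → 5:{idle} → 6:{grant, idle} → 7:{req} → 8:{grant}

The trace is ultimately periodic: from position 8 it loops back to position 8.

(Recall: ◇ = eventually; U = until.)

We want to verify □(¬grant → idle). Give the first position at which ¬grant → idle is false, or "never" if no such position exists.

Check ¬grant → idle at each position in order: 0 ✓, 1 ✓, 2 ✓, 3 ✓, 4 ✓, 5 ✓, 6 ✓.
At position 7 the labels are {req}, so ¬grant → idle is false there. This is the first violation.

7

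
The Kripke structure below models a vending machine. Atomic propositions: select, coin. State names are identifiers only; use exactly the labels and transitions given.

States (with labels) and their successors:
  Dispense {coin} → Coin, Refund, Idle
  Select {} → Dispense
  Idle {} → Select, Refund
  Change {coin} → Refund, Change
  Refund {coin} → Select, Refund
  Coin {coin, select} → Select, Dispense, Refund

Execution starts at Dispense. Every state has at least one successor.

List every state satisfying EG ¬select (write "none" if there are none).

States satisfying ¬select: {Dispense, Select, Idle, Change, Refund}.
States satisfying EG ¬select: {Dispense, Select, Idle, Change, Refund}.

{Dispense, Select, Idle, Change, Refund}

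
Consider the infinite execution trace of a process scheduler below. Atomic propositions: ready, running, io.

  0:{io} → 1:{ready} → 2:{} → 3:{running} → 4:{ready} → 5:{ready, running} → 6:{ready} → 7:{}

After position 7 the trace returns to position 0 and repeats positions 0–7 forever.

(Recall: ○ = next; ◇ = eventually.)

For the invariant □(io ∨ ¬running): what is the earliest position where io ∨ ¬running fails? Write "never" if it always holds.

Check io ∨ ¬running at each position in order: 0 ✓, 1 ✓, 2 ✓.
At position 3 the labels are {running}, so io ∨ ¬running is false there. This is the first violation.

3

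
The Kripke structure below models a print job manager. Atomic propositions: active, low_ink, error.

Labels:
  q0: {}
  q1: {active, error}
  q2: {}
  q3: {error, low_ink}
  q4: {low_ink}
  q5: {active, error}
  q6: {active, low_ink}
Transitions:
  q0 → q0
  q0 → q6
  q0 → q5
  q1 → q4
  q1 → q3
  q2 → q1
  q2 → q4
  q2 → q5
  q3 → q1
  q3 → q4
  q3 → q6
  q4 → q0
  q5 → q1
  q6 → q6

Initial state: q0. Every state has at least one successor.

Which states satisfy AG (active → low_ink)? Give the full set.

{q6}

States satisfying active → low_ink: {q0, q2, q3, q4, q6}.
States satisfying AG (active → low_ink): {q6}.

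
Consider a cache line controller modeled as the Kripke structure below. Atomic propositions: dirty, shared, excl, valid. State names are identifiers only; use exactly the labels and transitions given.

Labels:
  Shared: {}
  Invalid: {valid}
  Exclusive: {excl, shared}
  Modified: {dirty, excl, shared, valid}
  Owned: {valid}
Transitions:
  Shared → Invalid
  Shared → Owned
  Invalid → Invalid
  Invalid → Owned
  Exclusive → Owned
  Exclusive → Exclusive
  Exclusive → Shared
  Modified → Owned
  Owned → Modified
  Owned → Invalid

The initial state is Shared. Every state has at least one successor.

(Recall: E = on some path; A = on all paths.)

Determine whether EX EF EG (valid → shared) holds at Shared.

States satisfying EF EG (valid → shared): {Exclusive}.
States satisfying EX EF EG (valid → shared): {Exclusive}.
No suitable path/successor from Shared witnesses the formula.
Shared ∉ Sat(EX EF EG (valid → shared)).

Violated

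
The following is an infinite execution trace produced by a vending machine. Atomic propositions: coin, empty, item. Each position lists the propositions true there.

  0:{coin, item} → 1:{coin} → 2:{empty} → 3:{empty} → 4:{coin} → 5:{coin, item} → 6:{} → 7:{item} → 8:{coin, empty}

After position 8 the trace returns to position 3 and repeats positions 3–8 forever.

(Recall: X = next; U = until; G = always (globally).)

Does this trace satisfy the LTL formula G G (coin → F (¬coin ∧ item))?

Holds

G (coin → F (¬coin ∧ item)) holds at every position 0..8, and those are all positions ever visited, so G G (coin → F (¬coin ∧ item)) holds.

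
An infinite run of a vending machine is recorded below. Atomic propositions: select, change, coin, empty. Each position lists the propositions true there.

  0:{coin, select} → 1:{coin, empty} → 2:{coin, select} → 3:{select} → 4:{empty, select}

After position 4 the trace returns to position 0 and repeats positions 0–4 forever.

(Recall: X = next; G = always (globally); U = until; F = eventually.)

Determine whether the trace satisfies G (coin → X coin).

No

coin → X coin must hold at every position from 0 onward. It fails at position 2, so G (coin → X coin) is false.
Positions where coin holds: 0, 1, 2.
Check X coin at each: 0→ok, 1→ok, 2→fails.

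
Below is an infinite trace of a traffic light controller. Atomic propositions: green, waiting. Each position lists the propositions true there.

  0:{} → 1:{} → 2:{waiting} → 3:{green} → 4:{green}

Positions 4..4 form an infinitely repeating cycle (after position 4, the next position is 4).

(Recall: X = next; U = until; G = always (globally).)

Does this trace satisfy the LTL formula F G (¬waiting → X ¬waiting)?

G (¬waiting → X ¬waiting) holds at position 2, which is reachable from 0, so F G (¬waiting → X ¬waiting) holds.

Yes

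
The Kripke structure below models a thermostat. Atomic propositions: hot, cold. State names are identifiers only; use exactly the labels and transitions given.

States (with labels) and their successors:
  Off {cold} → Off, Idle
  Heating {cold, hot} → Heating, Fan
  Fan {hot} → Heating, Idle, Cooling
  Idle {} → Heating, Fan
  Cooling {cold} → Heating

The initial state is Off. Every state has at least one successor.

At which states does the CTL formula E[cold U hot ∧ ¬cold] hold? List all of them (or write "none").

{Heating, Fan, Cooling}

States satisfying cold: {Off, Heating, Cooling}.
States satisfying hot ∧ ¬cold: {Fan}.
States satisfying E[cold U hot ∧ ¬cold]: {Heating, Fan, Cooling}.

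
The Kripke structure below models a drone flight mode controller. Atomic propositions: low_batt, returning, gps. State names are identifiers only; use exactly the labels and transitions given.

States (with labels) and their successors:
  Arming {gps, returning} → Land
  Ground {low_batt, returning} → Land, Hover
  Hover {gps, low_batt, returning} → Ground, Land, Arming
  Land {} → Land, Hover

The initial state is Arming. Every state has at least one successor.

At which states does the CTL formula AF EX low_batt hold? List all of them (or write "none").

States satisfying EX low_batt: {Ground, Hover, Land}.
States satisfying AF EX low_batt: {Arming, Ground, Hover, Land}.

{Arming, Ground, Hover, Land}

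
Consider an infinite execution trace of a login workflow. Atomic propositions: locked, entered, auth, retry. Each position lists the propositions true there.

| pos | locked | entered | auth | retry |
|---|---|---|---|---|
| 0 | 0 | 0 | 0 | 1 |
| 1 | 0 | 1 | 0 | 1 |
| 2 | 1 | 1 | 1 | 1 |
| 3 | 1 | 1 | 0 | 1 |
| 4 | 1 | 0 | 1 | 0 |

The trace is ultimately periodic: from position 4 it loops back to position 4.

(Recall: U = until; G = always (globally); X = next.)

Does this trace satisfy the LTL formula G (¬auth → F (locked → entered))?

Satisfied

¬auth → F (locked → entered) holds at every position 0..4, and those are all positions ever visited, so G (¬auth → F (locked → entered)) holds.
Positions where ¬auth holds: 0, 1, 3.
Check F (locked → entered) at each: 0→ok, 1→ok, 3→ok.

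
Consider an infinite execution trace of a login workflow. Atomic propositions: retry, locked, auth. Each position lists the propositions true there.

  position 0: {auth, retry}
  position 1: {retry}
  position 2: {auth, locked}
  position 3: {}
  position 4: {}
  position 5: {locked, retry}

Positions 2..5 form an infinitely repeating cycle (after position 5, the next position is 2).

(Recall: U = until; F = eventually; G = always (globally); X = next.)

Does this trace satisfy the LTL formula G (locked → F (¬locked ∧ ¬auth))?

locked → F (¬locked ∧ ¬auth) holds at every position 0..5, and those are all positions ever visited, so G (locked → F (¬locked ∧ ¬auth)) holds.
Positions where locked holds: 2, 5.
Check F (¬locked ∧ ¬auth) at each: 2→ok, 5→ok.

Yes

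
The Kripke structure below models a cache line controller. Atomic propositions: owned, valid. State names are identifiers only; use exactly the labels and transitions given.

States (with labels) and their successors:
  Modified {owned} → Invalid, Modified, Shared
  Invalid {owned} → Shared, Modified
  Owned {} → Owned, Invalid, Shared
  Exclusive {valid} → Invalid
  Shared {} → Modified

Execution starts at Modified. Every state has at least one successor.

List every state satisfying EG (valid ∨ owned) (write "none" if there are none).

States satisfying valid ∨ owned: {Modified, Invalid, Exclusive}.
States satisfying EG (valid ∨ owned): {Modified, Invalid, Exclusive}.

{Modified, Invalid, Exclusive}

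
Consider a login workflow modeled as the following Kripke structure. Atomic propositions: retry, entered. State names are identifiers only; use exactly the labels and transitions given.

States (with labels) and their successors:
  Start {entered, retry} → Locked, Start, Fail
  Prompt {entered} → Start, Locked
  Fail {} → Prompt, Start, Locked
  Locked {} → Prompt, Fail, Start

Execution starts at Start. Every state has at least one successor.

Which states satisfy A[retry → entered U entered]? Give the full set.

States satisfying retry → entered: {Start, Prompt, Fail, Locked}.
States satisfying entered: {Start, Prompt}.
States satisfying A[retry → entered U entered]: {Start, Prompt}.

{Start, Prompt}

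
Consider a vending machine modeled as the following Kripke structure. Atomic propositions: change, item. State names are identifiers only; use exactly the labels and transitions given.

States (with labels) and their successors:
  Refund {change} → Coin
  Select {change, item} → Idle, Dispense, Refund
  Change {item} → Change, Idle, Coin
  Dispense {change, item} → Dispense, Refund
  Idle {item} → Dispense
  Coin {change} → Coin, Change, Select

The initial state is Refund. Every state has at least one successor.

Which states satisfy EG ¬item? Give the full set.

States satisfying ¬item: {Refund, Coin}.
States satisfying EG ¬item: {Refund, Coin}.

{Refund, Coin}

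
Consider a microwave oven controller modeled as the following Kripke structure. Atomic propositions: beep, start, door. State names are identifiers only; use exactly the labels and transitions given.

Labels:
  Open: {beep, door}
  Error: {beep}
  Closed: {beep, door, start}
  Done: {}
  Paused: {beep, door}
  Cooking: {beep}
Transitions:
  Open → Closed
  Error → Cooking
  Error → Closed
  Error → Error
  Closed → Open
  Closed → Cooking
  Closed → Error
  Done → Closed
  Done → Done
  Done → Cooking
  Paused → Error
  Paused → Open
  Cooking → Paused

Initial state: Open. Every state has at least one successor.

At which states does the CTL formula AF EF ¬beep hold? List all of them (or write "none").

States satisfying EF ¬beep: {Done}.
States satisfying AF EF ¬beep: {Done}.

{Done}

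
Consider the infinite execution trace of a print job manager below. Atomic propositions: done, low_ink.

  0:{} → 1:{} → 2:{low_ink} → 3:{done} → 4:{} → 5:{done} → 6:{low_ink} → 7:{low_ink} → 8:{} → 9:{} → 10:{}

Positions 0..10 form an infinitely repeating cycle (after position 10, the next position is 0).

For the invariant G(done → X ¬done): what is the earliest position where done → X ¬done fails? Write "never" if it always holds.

never

done → X ¬done holds at every position 0..10, and those are all the positions the trace ever visits, so the invariant G(done → X ¬done) is never violated.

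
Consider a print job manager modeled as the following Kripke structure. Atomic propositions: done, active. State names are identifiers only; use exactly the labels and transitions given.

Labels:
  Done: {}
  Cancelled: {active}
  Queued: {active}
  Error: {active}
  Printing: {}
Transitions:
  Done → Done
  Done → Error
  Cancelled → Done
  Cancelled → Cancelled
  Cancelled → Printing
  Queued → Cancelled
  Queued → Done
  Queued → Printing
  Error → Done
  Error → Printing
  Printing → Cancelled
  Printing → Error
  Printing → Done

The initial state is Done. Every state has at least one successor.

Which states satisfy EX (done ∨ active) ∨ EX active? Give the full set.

States satisfying done ∨ active: {Cancelled, Queued, Error}.
States satisfying EX (done ∨ active): {Done, Cancelled, Queued, Printing}.
States satisfying active: {Cancelled, Queued, Error}.
States satisfying EX active: {Done, Cancelled, Queued, Printing}.
States satisfying EX (done ∨ active) ∨ EX active: {Done, Cancelled, Queued, Printing}.

{Done, Cancelled, Queued, Printing}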